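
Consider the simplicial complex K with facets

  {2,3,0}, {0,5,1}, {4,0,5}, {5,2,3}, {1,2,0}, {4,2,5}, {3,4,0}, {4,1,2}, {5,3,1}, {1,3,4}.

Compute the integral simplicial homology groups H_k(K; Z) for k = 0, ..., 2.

H_0 ≅ Z,  H_1 ≅ Z/2Z,  H_2 = 0.

Take the total order 0 < 1 < 2 < 3 < 4 < 5 on the vertex set. Then K (dimension 2) consists of the simplices:

  0-simplices (6): [0], [1], [2], [3], [4], [5]
  1-simplices (15): [0,1], [0,2], [0,3], [0,4], [0,5], [1,2], [1,3], [1,4], [1,5], [2,3], [2,4], [2,5], [3,4], [3,5], [4,5]
  2-simplices (10): [0,1,2], [0,1,5], [0,2,3], [0,3,4], [0,4,5], [1,2,4], [1,3,4], [1,3,5], [2,3,5], [2,4,5]

giving chain groups C_0 ≅ Z^6, C_1 ≅ Z^15, C_2 ≅ Z^10.

∂_1: C_1 → C_0 is given by ∂[p,q] = [q] − [p]. For instance
  ∂[2,4] = [4] − [2].
The resulting 6×15 matrix has rank 5, and its Smith normal form has invariant factors (1,1,1,1,1).

∂_2: C_2 → C_1 acts by ∂[p,q,r] = [q,r] − [p,r] + [p,q]. For instance
  ∂[2,4,5] = [4,5] − [2,5] + [2,4],
  ∂[0,1,2] = [1,2] − [0,2] + [0,1].
This gives a 15×10 integer matrix of rank 10; reducing to Smith normal form yields diagonal entries (1,1,1,1,1,1,1,1,1,2).

Reading off H_k = ker ∂_k / im ∂_{k+1}:

  H_0: rank C_0 − rank ∂_1 = 6 − 5 = 1, and the invariant factors of ∂_1 are all 1, so H_0 ≅ Z.
  H_1: rank ker ∂_1 − rank ∂_2 = (15 − 5) − 10 = 0, and ∂_2 has invariant factor 2 > 1, so H_1 ≅ Z/2Z.
  H_2: rank ker ∂_2 − rank ∂_3 = (10 − 10) − 0 = 0, and there is no ∂_3, so H_2 ≅ 0.

As a check, the Euler characteristic is 6 − 15 + 10 = 1, which agrees with 1 − 0 + 0 = 1.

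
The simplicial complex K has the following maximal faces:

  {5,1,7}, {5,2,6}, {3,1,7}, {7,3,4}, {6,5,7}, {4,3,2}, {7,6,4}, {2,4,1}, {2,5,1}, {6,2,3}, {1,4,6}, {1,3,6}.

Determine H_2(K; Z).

H_2 = 0.

Order the vertices as 1 < 2 < 3 < 4 < 5 < 6 < 7. Listing each simplex with vertices in this order, K has dimension 2 with simplices:

  0-simplices (7): [1], [2], [3], [4], [5], [6], [7]
  1-simplices (18): [1,2], [1,3], [1,4], [1,5], [1,6], [1,7], [2,3], [2,4], [2,5], [2,6], [3,4], [3,6], [3,7], [4,6], [4,7], [5,6], [5,7], [6,7]
  2-simplices (12): [1,2,4], [1,2,5], [1,3,6], [1,3,7], [1,4,6], [1,5,7], [2,3,4], [2,3,6], [2,5,6], [3,4,7], [4,6,7], [5,6,7]

giving chain groups C_0 ≅ Z^7, C_1 ≅ Z^18, C_2 ≅ Z^12.

Boundary ∂_1: C_1 → C_0 sends each edge [p,q] (with p < q) to q − p.
The resulting 7×18 matrix has rank 6, and its Smith normal form has invariant factors (1,1,1,1,1,1).

∂_2: C_2 → C_1 sends each 2-simplex [p,q,r] to [q,r] − [p,r] + [p,q]. For instance
  ∂[1,2,5] = [2,5] − [1,5] + [1,2],
  ∂[3,4,7] = [4,7] − [3,7] + [3,4].
The 18×12 boundary matrix has rank 12 and Smith normal form diag(1,1,1,1,1,1,1,1,1,1,1,2).

Computing H_k = (kernel of ∂_k) / (image of ∂_{k+1}):

  H_2: rank ker ∂_2 − rank ∂_3 = (12 − 12) − 0 = 0, and there is no ∂_3, so H_2 ≅ 0.

(K is a triangulation of the real projective plane RP^2.)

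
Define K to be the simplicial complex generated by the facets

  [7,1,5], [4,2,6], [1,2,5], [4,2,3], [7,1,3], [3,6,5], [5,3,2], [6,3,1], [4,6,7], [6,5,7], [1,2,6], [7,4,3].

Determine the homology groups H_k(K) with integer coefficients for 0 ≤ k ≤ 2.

Fix the vertex order 1 < 2 < 3 < 4 < 5 < 6 < 7 and write every simplex with vertices in increasing order. Then dim K = 2 and the simplices of K are:

  0-simplices (7): [1], [2], [3], [4], [5], [6], [7]
  1-simplices (18): [1,2], [1,3], [1,5], [1,6], [1,7], [2,3], [2,4], [2,5], [2,6], [3,4], [3,5], [3,6], [3,7], [4,6], [4,7], [5,6], [5,7], [6,7]
  2-simplices (12): [1,2,5], [1,2,6], [1,3,6], [1,3,7], [1,5,7], [2,3,4], [2,3,5], [2,4,6], [3,4,7], [3,5,6], [4,6,7], [5,6,7]

so the chain groups are C_0 ≅ Z^7, C_1 ≅ Z^18, C_2 ≅ Z^12.

The boundary map ∂_1: C_1 → C_0 is given by ∂[p,q] = [q] − [p].
As a 7×18 matrix over Z this has rank 6, with invariant factors (1,1,1,1,1,1).

Boundary ∂_2: C_2 → C_1 acts by ∂[p,q,r] = [q,r] − [p,r] + [p,q]. For instance
  ∂[2,3,5] = [3,5] − [2,5] + [2,3],
  ∂[2,3,4] = [3,4] − [2,4] + [2,3].
As a 18×12 matrix over Z this has rank 12, with invariant factors (1,1,1,1,1,1,1,1,1,1,1,2).

Computing H_k = (kernel of ∂_k) / (image of ∂_{k+1}):

  H_0: rank C_0 − rank ∂_1 = 7 − 6 = 1, and the invariant factors of ∂_1 are all 1, so H_0 = Z.
  H_1: rank ker ∂_1 − rank ∂_2 = (18 − 6) − 12 = 0, and ∂_2 has invariant factor 2 > 1, so H_1 = Z/2Z.
  H_2: rank ker ∂_2 − rank ∂_3 = (12 − 12) − 0 = 0, and there is no ∂_3, so H_2 = 0.

(K is a triangulation of the real projective plane RP^2.)

H_0 = Z,  H_1 = Z/2Z,  H_2 = 0.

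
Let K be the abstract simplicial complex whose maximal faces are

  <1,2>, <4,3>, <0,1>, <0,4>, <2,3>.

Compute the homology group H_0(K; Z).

H_0 ≅ Z.

We work with the vertex ordering 0 < 1 < 2 < 3 < 4. The simplices of K, each written with vertices in increasing order, are:

  0-simplices (5): [0], [1], [2], [3], [4]
  1-simplices (5): [0,1], [0,4], [1,2], [2,3], [3,4]

Hence C_0 ≅ Z^5, C_1 ≅ Z^5.

The boundary map ∂_1: C_1 → C_0 maps an edge to its endpoints' difference, ∂[p,q] = q − p. For instance
  ∂[0,4] = [4] − [0].
The 5×5 boundary matrix has rank 4 and Smith normal form diag(1,1,1,1).

From H_k ≅ ker(∂_k) / im(∂_{k+1}) we obtain:

  H_0: rank C_0 − rank ∂_1 = 5 − 4 = 1, and the invariant factors of ∂_1 are all 1, so H_0 ≅ Z.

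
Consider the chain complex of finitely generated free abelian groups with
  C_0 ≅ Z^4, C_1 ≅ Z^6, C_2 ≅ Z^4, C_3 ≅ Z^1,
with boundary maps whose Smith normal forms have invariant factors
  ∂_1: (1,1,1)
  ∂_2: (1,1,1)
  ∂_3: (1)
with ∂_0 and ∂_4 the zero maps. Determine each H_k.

H_0 = Z,  H_1 = 0,  H_2 = 0,  H_3 = 0.

H_0: b_0 = 4 − 0 − 3 = 1; torsion from ∂_1 factors > 1: none. So H_0 = Z.
H_1: b_1 = 6 − 3 − 3 = 0; torsion from ∂_2 factors > 1: none. So H_1 = 0.
H_2: b_2 = 4 − 3 − 1 = 0; torsion from ∂_3 factors > 1: none. So H_2 = 0.
H_3: b_3 = 1 − 1 − 0 = 0; torsion from ∂_4 factors > 1: none. So H_3 = 0.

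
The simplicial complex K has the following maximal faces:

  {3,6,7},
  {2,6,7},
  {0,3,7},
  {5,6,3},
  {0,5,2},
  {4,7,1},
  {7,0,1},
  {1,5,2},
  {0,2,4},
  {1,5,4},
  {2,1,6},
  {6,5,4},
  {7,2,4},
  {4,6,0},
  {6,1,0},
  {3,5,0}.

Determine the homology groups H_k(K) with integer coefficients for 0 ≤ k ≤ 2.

H_0 = Z,  H_1 = Z^2,  H_2 = Z.

Fix the vertex order 0 < 1 < 2 < 3 < 4 < 5 < 6 < 7 and write every simplex with vertices in increasing order. Then dim K = 2 and the simplices of K are:

  0-simplices (8): [0], [1], [2], [3], [4], [5], [6], [7]
  1-simplices (24): (24 of them)
  2-simplices (16): [0,1,6], [0,1,7], [0,2,4], [0,2,5], [0,3,5], [0,3,7], [0,4,6], [1,2,5], [1,2,6], [1,4,5], [1,4,7], [2,4,7], [2,6,7], [3,5,6], [3,6,7], [4,5,6]

Hence C_0 ≅ Z^8, C_1 ≅ Z^24, C_2 ≅ Z^16.

∂_1: C_1 → C_0 is given by ∂[p,q] = [q] − [p].
As a 8×24 matrix over Z this has rank 7, with invariant factors (1,1,1,1,1,1,1).

Boundary ∂_2: C_2 → C_1 maps a triangle to the signed sum of its edges. For instance
  ∂[0,3,7] = [3,7] − [0,7] + [0,3],
  ∂[4,5,6] = [5,6] − [4,6] + [4,5].
The resulting 24×16 matrix has rank 15, and its Smith normal form has invariant factors (1,1,1,1,1,1,1,1,1,1,1,1,1,1,1).

Now H_k = ker ∂_k / im ∂_{k+1}, so:

  H_0: rank C_0 − rank ∂_1 = 8 − 7 = 1, and the invariant factors of ∂_1 are all 1, so H_0 = Z.
  H_1: rank ker ∂_1 − rank ∂_2 = (24 − 7) − 15 = 2, and the invariant factors of ∂_2 are all 1, so H_1 = Z^2.
  H_2: rank ker ∂_2 − rank ∂_3 = (16 − 15) − 0 = 1, and there is no ∂_3, so H_2 = Z.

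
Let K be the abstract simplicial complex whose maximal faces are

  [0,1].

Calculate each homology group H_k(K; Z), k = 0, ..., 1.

H_0 ≅ Z,  H_1 = 0.

We work with the vertex ordering 0 < 1. The simplices of K, each written with vertices in increasing order, are:

  0-simplices (2): [0], [1]
  1-simplices (1): [0,1]

Hence C_0 ≅ Z^2, C_1 ≅ Z^1.

∂_1: C_1 → C_0 maps an edge to its endpoints' difference, ∂[p,q] = q − p. For instance
  ∂[0,1] = [1] − [0].
As a 2×1 matrix over Z this has rank 1, with invariant factors (1).

Reading off H_k = ker ∂_k / im ∂_{k+1}:

  H_0: rank C_0 − rank ∂_1 = 2 − 1 = 1, and the invariant factors of ∂_1 are all 1, so H_0 = Z.
  H_1: rank ker ∂_1 − rank ∂_2 = (1 − 1) − 0 = 0, and there is no ∂_2, so H_1 = 0.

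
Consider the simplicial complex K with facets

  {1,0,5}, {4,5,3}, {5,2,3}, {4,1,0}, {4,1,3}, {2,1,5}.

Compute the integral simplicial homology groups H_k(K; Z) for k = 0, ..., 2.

H_0 = Z,  H_1 = Z,  H_2 = 0.

Fix the vertex order 0 < 1 < 2 < 3 < 4 < 5 and write every simplex with vertices in increasing order. Then dim K = 2 and the simplices of K are:

  0-simplices (6): [0], [1], [2], [3], [4], [5]
  1-simplices (12): [0,1], [0,4], [0,5], [1,2], [1,3], [1,4], [1,5], [2,3], [2,5], [3,4], [3,5], [4,5]
  2-simplices (6): [0,1,4], [0,1,5], [1,2,5], [1,3,4], [2,3,5], [3,4,5]

so the chain groups are C_0 ≅ Z^6, C_1 ≅ Z^12, C_2 ≅ Z^6.

Boundary ∂_1: C_1 → C_0 sends each edge [p,q] (with p < q) to q − p.
The resulting 6×12 matrix has rank 5, and its Smith normal form has invariant factors (1,1,1,1,1).

∂_2: C_2 → C_1 sends each 2-simplex [p,q,r] to [q,r] − [p,r] + [p,q]. For instance
  ∂[0,1,5] = [1,5] − [0,5] + [0,1],
  ∂[2,3,5] = [3,5] − [2,5] + [2,3].
The 12×6 boundary matrix has rank 6 and Smith normal form diag(1,1,1,1,1,1).

Now H_k = ker ∂_k / im ∂_{k+1}, so:

  H_0: rank C_0 − rank ∂_1 = 6 − 5 = 1, and the invariant factors of ∂_1 are all 1, so H_0 = Z.
  H_1: rank ker ∂_1 − rank ∂_2 = (12 − 5) − 6 = 1, and the invariant factors of ∂_2 are all 1, so H_1 = Z.
  H_2: rank ker ∂_2 − rank ∂_3 = (6 − 6) − 0 = 0, and there is no ∂_3, so H_2 = 0.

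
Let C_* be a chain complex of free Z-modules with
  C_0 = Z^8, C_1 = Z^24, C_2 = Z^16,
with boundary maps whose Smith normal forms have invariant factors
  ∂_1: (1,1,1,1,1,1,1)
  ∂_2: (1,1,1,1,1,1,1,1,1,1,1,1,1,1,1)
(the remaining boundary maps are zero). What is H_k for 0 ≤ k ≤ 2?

H_0: b_0 = 8 − 0 − 7 = 1; torsion from ∂_1 factors > 1: none. So H_0 = Z.
H_1: b_1 = 24 − 7 − 15 = 2; torsion from ∂_2 factors > 1: none. So H_1 = Z^2.
H_2: b_2 = 16 − 15 − 0 = 1; torsion from ∂_3 factors > 1: none. So H_2 = Z.

H_0 = Z,  H_1 = Z^2,  H_2 = Z.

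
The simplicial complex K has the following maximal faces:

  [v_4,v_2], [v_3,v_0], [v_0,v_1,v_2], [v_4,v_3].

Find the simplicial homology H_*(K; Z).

H_0 ≅ Z,  H_1 ≅ Z,  H_2 = 0.

We work with the vertex ordering v_0 < v_1 < v_2 < v_3 < v_4. The simplices of K, each written with vertices in increasing order, are:

  0-simplices (5): [v_0], [v_1], [v_2], [v_3], [v_4]
  1-simplices (6): [v_0,v_1], [v_0,v_2], [v_0,v_3], [v_1,v_2], [v_2,v_4], [v_3,v_4]
  2-simplices (1): [v_0,v_1,v_2]

so the chain groups are C_0 ≅ Z^5, C_1 ≅ Z^6, C_2 ≅ Z^1.

Boundary ∂_1: C_1 → C_0 sends each edge [p,q] (with p < q) to q − p.
The resulting 5×6 matrix has rank 4, and its Smith normal form has invariant factors (1,1,1,1).

∂_2: C_2 → C_1 acts by ∂[p,q,r] = [q,r] − [p,r] + [p,q]. For instance
  ∂[v_0,v_1,v_2] = [v_1,v_2] − [v_0,v_2] + [v_0,v_1].
This gives a 6×1 integer matrix of rank 1; reducing to Smith normal form yields diagonal entries (1).

Reading off H_k = ker ∂_k / im ∂_{k+1}:

  H_0: rank C_0 − rank ∂_1 = 5 − 4 = 1, and the invariant factors of ∂_1 are all 1, so H_0 = Z.
  H_1: rank ker ∂_1 − rank ∂_2 = (6 − 4) − 1 = 1, and the invariant factors of ∂_2 are all 1, so H_1 = Z.
  H_2: rank ker ∂_2 − rank ∂_3 = (1 − 1) − 0 = 0, and there is no ∂_3, so H_2 = 0.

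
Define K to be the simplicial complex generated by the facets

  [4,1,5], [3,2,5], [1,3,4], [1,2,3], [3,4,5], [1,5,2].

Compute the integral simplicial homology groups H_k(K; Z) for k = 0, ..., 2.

H_0 = Z,  H_1 = 0,  H_2 = Z.

K has 5 vertices, 9 edges, 6 triangles.
rank ∂_0 = 0, rank ∂_1 = 4 ⇒ b_0 = 5 − 0 − 4 = 1; all invariant factors of ∂_1 are 1 so no torsion. So H_0 = Z.
rank ∂_1 = 4, rank ∂_2 = 5 ⇒ b_1 = 9 − 4 − 5 = 0; all invariant factors of ∂_2 are 1 so no torsion. So H_1 = 0.
rank ∂_2 = 5, rank ∂_3 = 0 ⇒ b_2 = 6 − 5 − 0 = 1. So H_2 = Z.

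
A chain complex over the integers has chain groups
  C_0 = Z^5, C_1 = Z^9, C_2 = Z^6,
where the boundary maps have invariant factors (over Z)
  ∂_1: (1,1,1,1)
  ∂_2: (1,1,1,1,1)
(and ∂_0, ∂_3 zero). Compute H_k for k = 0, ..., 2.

H_0: b_0 = 5 − 0 − 4 = 1; torsion from ∂_1 factors > 1: none. So H_0 = Z.
H_1: b_1 = 9 − 4 − 5 = 0; torsion from ∂_2 factors > 1: none. So H_1 = 0.
H_2: b_2 = 6 − 5 − 0 = 1; torsion from ∂_3 factors > 1: none. So H_2 = Z.

H_0 = Z,  H_1 = 0,  H_2 = Z.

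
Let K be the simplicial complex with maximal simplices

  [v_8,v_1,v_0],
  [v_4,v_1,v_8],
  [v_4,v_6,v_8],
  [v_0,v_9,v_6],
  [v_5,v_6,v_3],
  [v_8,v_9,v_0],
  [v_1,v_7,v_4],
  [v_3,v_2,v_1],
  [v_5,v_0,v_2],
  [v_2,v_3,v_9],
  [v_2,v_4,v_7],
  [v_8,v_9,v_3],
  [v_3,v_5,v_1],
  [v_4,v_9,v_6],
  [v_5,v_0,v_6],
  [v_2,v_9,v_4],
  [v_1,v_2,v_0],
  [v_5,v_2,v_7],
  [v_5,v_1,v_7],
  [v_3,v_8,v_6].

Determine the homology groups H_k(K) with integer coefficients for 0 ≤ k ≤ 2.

H_0 ≅ Z,  H_1 ≅ Z × Z/2,  H_2 = 0.

Order the vertices as v_0 < v_1 < v_2 < v_3 < v_4 < v_5 < v_6 < v_7 < v_8 < v_9. Listing each simplex with vertices in this order, K has dimension 2 with simplices:

  0-simplices (10): [v_0], [v_1], [v_2], [v_3], [v_4], [v_5], [v_6], [v_7], [v_8], [v_9]
  1-simplices (30): (30 of them)
  2-simplices (20): (20 of them)

so the chain groups are C_0 ≅ Z^10, C_1 ≅ Z^30, C_2 ≅ Z^20.

∂_1: C_1 → C_0 maps an edge to its endpoints' difference, ∂[p,q] = q − p. For instance
  ∂[v_2,v_9] = [v_9] − [v_2].
The resulting 10×30 matrix has rank 9, and its Smith normal form has invariant factors (1,1,1,1,1,1,1,1,1).

∂_2: C_2 → C_1 sends each 2-simplex [p,q,r] to [q,r] − [p,r] + [p,q]. For instance
  ∂[v_2,v_3,v_9] = [v_3,v_9] − [v_2,v_9] + [v_2,v_3],
  ∂[v_0,v_1,v_2] = [v_1,v_2] − [v_0,v_2] + [v_0,v_1].
This gives a 30×20 integer matrix of rank 20; reducing to Smith normal form yields diagonal entries (1,1,1,1,1,1,1,1,1,1,1,1,1,1,1,1,1,1,1,2).

Reading off H_k = ker ∂_k / im ∂_{k+1}:

  H_0: rank C_0 − rank ∂_1 = 10 − 9 = 1, and the invariant factors of ∂_1 are all 1, so H_0 ≅ Z.
  H_1: rank ker ∂_1 − rank ∂_2 = (30 − 9) − 20 = 1, and ∂_2 has invariant factor 2 > 1, so H_1 ≅ Z × Z/2.
  H_2: rank ker ∂_2 − rank ∂_3 = (20 − 20) − 0 = 0, and there is no ∂_3, so H_2 ≅ 0.

As a check, the Euler characteristic is 10 − 30 + 20 = 0, which agrees with 1 − 1 + 0 = 0.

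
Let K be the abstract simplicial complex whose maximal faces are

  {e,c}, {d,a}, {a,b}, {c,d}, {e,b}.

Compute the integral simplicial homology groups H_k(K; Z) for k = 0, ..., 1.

H_0 ≅ Z,  H_1 ≅ Z.

Take the total order a < b < c < d < e on the vertex set. Then K (dimension 1) consists of the simplices:

  0-simplices (5): a, b, c, d, e
  1-simplices (5): ab, ad, be, cd, ce

Hence C_0 ≅ Z^5, C_1 ≅ Z^5.

∂_1: C_1 → C_0 is given by ∂[p,q] = [q] − [p]. For instance
  ∂ce = e − c.
The 5×5 boundary matrix has rank 4 and Smith normal form diag(1,1,1,1).

Reading off H_k = ker ∂_k / im ∂_{k+1}:

  H_0: rank C_0 − rank ∂_1 = 5 − 4 = 1, and the invariant factors of ∂_1 are all 1, so H_0 = Z.
  H_1: rank ker ∂_1 − rank ∂_2 = (5 − 4) − 0 = 1, and there is no ∂_2, so H_1 = Z.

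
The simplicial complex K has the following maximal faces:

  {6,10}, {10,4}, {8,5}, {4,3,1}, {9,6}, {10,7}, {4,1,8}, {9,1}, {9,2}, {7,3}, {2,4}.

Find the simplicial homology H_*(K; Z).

K has 10 vertices, 14 edges, 2 triangles.
rank ∂_0 = 0, rank ∂_1 = 9 ⇒ b_0 = 10 − 0 − 9 = 1; all invariant factors of ∂_1 are 1 so no torsion. So H_0 ≅ Z.
rank ∂_1 = 9, rank ∂_2 = 2 ⇒ b_1 = 14 − 9 − 2 = 3; all invariant factors of ∂_2 are 1 so no torsion. So H_1 ≅ Z^3.
rank ∂_2 = 2, rank ∂_3 = 0 ⇒ b_2 = 2 − 2 − 0 = 0. So H_2 ≅ 0.

H_0 = Z,  H_1 = Z^3,  H_2 = 0.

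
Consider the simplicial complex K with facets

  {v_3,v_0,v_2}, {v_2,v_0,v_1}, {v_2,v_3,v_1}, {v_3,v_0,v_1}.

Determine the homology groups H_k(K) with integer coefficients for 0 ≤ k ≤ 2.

H_0 = Z,  H_1 = 0,  H_2 = Z.

Fix the vertex order v_0 < v_1 < v_2 < v_3 and write every simplex with vertices in increasing order. Then dim K = 2 and the simplices of K are:

  0-simplices (4): [v_0], [v_1], [v_2], [v_3]
  1-simplices (6): [v_0,v_1], [v_0,v_2], [v_0,v_3], [v_1,v_2], [v_1,v_3], [v_2,v_3]
  2-simplices (4): [v_0,v_1,v_2], [v_0,v_1,v_3], [v_0,v_2,v_3], [v_1,v_2,v_3]

so the chain groups are C_0 ≅ Z^4, C_1 ≅ Z^6, C_2 ≅ Z^4.

The boundary map ∂_1: C_1 → C_0 is given by ∂[p,q] = [q] − [p].
The 4×6 boundary matrix has rank 3 and Smith normal form diag(1,1,1).

∂_2: C_2 → C_1 sends each 2-simplex [p,q,r] to [q,r] − [p,r] + [p,q]. For instance
  ∂[v_1,v_2,v_3] = [v_2,v_3] − [v_1,v_3] + [v_1,v_2],
  ∂[v_0,v_2,v_3] = [v_2,v_3] − [v_0,v_3] + [v_0,v_2].
The 6×4 boundary matrix has rank 3 and Smith normal form diag(1,1,1).

Now H_k = ker ∂_k / im ∂_{k+1}, so:

  H_0: rank C_0 − rank ∂_1 = 4 − 3 = 1, and the invariant factors of ∂_1 are all 1, so H_0 ≅ Z.
  H_1: rank ker ∂_1 − rank ∂_2 = (6 − 3) − 3 = 0, and the invariant factors of ∂_2 are all 1, so H_1 ≅ 0.
  H_2: rank ker ∂_2 − rank ∂_3 = (4 − 3) − 0 = 1, and there is no ∂_3, so H_2 ≅ Z.

As a check, the Euler characteristic is 4 − 6 + 4 = 2, which agrees with 1 − 0 + 1 = 2.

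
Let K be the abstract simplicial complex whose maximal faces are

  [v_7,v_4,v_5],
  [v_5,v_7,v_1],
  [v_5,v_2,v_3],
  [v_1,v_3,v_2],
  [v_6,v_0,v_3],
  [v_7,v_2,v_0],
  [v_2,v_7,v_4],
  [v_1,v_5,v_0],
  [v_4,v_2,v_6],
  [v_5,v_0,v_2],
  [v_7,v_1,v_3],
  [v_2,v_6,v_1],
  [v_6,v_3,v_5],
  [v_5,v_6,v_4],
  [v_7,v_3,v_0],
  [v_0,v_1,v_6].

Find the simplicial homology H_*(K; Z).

We work with the vertex ordering v_0 < v_1 < v_2 < v_3 < v_4 < v_5 < v_6 < v_7. The simplices of K, each written with vertices in increasing order, are:

  0-simplices (8): [v_0], [v_1], [v_2], [v_3], [v_4], [v_5], [v_6], [v_7]
  1-simplices (24): (24 of them)
  2-simplices (16): (16 of them)

Hence C_0 ≅ Z^8, C_1 ≅ Z^24, C_2 ≅ Z^16.

The boundary map ∂_1: C_1 → C_0 sends each edge [p,q] (with p < q) to q − p.
This gives a 8×24 integer matrix of rank 7; reducing to Smith normal form yields diagonal entries (1,1,1,1,1,1,1).

∂_2: C_2 → C_1 maps a triangle to the signed sum of its edges. For instance
  ∂[v_1,v_2,v_3] = [v_2,v_3] − [v_1,v_3] + [v_1,v_2],
  ∂[v_4,v_5,v_6] = [v_5,v_6] − [v_4,v_6] + [v_4,v_5].
The 24×16 boundary matrix has rank 15 and Smith normal form diag(1,1,1,1,1,1,1,1,1,1,1,1,1,1,1).

Reading off H_k = ker ∂_k / im ∂_{k+1}:

  H_0: rank C_0 − rank ∂_1 = 8 − 7 = 1, and the invariant factors of ∂_1 are all 1, so H_0 = Z.
  H_1: rank ker ∂_1 − rank ∂_2 = (24 − 7) − 15 = 2, and the invariant factors of ∂_2 are all 1, so H_1 = Z^2.
  H_2: rank ker ∂_2 − rank ∂_3 = (16 − 15) − 0 = 1, and there is no ∂_3, so H_2 = Z.

As a check, the Euler characteristic is 8 − 24 + 16 = 0, which agrees with 1 − 2 + 1 = 0.
(K is a triangulation of the torus T^2.)

H_0 = Z,  H_1 = Z^2,  H_2 = Z.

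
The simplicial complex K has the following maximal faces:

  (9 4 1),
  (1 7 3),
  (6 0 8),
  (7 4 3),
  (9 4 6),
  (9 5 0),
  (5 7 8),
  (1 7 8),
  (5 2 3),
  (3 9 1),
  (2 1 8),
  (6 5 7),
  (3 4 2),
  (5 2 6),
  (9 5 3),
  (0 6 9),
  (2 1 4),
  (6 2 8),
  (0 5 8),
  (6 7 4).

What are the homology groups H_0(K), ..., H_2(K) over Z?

H_0 = Z,  H_1 = Z ⊕ Z/2Z,  H_2 = 0.

We work with the vertex ordering 0 < 1 < 2 < 3 < 4 < 5 < 6 < 7 < 8 < 9. The simplices of K, each written with vertices in increasing order, are:

  0-simplices (10): [0], [1], [2], [3], [4], [5], [6], [7], [8], [9]
  1-simplices (30): (30 of them)
  2-simplices (20): (20 of them)

so the chain groups are C_0 ≅ Z^10, C_1 ≅ Z^30, C_2 ≅ Z^20.

The boundary map ∂_1: C_1 → C_0 sends each edge [p,q] (with p < q) to q − p.
The resulting 10×30 matrix has rank 9, and its Smith normal form has invariant factors (1,1,1,1,1,1,1,1,1).

∂_2: C_2 → C_1 maps a triangle to the signed sum of its edges. For instance
  ∂[1,7,8] = [7,8] − [1,8] + [1,7],
  ∂[1,3,7] = [3,7] − [1,7] + [1,3].
This gives a 30×20 integer matrix of rank 20; reducing to Smith normal form yields diagonal entries (1,1,1,1,1,1,1,1,1,1,1,1,1,1,1,1,1,1,1,2).

Now H_k = ker ∂_k / im ∂_{k+1}, so:

  H_0: rank C_0 − rank ∂_1 = 10 − 9 = 1, and the invariant factors of ∂_1 are all 1, so H_0 = Z.
  H_1: rank ker ∂_1 − rank ∂_2 = (30 − 9) − 20 = 1, and ∂_2 has invariant factor 2 > 1, so H_1 = Z ⊕ Z/2Z.
  H_2: rank ker ∂_2 − rank ∂_3 = (20 − 20) − 0 = 0, and there is no ∂_3, so H_2 = 0.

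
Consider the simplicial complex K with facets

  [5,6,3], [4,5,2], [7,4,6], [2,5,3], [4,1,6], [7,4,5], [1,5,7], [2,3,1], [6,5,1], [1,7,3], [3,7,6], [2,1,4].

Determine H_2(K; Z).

H_2 ≅ 0.

Fix the vertex order 1 < 2 < 3 < 4 < 5 < 6 < 7 and write every simplex with vertices in increasing order. Then dim K = 2 and the simplices of K are:

  0-simplices (7): [1], [2], [3], [4], [5], [6], [7]
  1-simplices (18): [1,2], [1,3], [1,4], [1,5], [1,6], [1,7], [2,3], [2,4], [2,5], [3,5], [3,6], [3,7], [4,5], [4,6], [4,7], [5,6], [5,7], [6,7]
  2-simplices (12): [1,2,3], [1,2,4], [1,3,7], [1,4,6], [1,5,6], [1,5,7], [2,3,5], [2,4,5], [3,5,6], [3,6,7], [4,5,7], [4,6,7]

giving chain groups C_0 ≅ Z^7, C_1 ≅ Z^18, C_2 ≅ Z^12.

Boundary ∂_1: C_1 → C_0 sends each edge [p,q] (with p < q) to q − p. For instance
  ∂[3,7] = [7] − [3].
This gives a 7×18 integer matrix of rank 6; reducing to Smith normal form yields diagonal entries (1,1,1,1,1,1).

Boundary ∂_2: C_2 → C_1 maps a triangle to the signed sum of its edges. For instance
  ∂[2,3,5] = [3,5] − [2,5] + [2,3],
  ∂[1,5,7] = [5,7] − [1,7] + [1,5].
This gives a 18×12 integer matrix of rank 12; reducing to Smith normal form yields diagonal entries (1,1,1,1,1,1,1,1,1,1,1,2).

Reading off H_k = ker ∂_k / im ∂_{k+1}:

  H_2: rank ker ∂_2 − rank ∂_3 = (12 − 12) − 0 = 0, and there is no ∂_3, so H_2 = 0.

(K is a triangulation of the real projective plane RP^2.)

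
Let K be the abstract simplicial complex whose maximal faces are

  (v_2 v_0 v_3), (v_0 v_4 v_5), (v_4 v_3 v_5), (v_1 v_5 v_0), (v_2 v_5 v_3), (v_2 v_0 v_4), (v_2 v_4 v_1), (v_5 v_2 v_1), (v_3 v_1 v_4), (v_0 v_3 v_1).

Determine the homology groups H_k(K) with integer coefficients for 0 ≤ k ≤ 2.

K has 6 vertices, 15 edges, 10 triangles.
rank ∂_0 = 0, rank ∂_1 = 5 ⇒ b_0 = 6 − 0 − 5 = 1; all invariant factors of ∂_1 are 1 so no torsion. So H_0 ≅ Z.
rank ∂_1 = 5, rank ∂_2 = 10 ⇒ b_1 = 15 − 5 − 10 = 0; ∂_2 has invariant factor(s) [2] giving torsion. So H_1 ≅ Z/2.
rank ∂_2 = 10, rank ∂_3 = 0 ⇒ b_2 = 10 − 10 − 0 = 0. So H_2 ≅ 0.

H_0 ≅ Z,  H_1 ≅ Z/2,  H_2 = 0.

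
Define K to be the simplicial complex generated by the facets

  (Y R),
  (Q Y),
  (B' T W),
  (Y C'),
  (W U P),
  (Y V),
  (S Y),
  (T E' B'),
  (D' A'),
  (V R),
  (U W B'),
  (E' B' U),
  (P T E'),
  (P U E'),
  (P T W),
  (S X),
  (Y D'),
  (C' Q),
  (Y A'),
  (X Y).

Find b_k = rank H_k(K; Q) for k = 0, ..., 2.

b_0 = 2, b_1 = 4, b_2 = 1.

Order the vertices as P < Q < R < S < T < U < V < W < X < Y < A' < B' < C' < D' < E'. Listing each simplex with vertices in this order, K has dimension 2 with simplices:

  0-simplices (15): [P], [Q], [R], [S], [T], [U], [V], [W], [X], [Y], [A'], [B'], [C'], [D'], [E']
  1-simplices (24): (24 of them)
  2-simplices (8): [P,T,W], [P,T,E'], [P,U,W], [P,U,E'], [T,W,B'], [T,B',E'], [U,W,B'], [U,B',E']

giving chain groups C_0 ≅ Z^15, C_1 ≅ Z^24, C_2 ≅ Z^8.

The boundary map ∂_1: C_1 → C_0 is given by ∂[p,q] = [q] − [p].
As a 15×24 matrix over Z this has rank 13, with invariant factors (1,1,1,1,1,1,1,1,1,1,1,1,1).

∂_2: C_2 → C_1 sends each 2-simplex [p,q,r] to [q,r] − [p,r] + [p,q]. For instance
  ∂[P,T,E'] = [T,E'] − [P,E'] + [P,T],
  ∂[T,B',E'] = [B',E'] − [T,E'] + [T,B'].
The 24×8 boundary matrix has rank 7 and Smith normal form diag(1,1,1,1,1,1,1).

Now H_k = ker ∂_k / im ∂_{k+1}, so:

  H_0: rank C_0 − rank ∂_1 = 15 − 13 = 2, and the invariant factors of ∂_1 are all 1, so H_0 ≅ Z^2.
  H_1: rank ker ∂_1 − rank ∂_2 = (24 − 13) − 7 = 4, and the invariant factors of ∂_2 are all 1, so H_1 ≅ Z^4.
  H_2: rank ker ∂_2 − rank ∂_3 = (8 − 7) − 0 = 1, and there is no ∂_3, so H_2 ≅ Z.

As a check, the Euler characteristic is 15 − 24 + 8 = -1, which agrees with 2 − 4 + 1 = -1.

Hence the Betti numbers are b_0 = 2, b_1 = 4, b_2 = 1.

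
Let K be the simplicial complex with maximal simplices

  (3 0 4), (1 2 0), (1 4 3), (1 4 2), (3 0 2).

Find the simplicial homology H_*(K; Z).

H_0 ≅ Z,  H_1 ≅ Z,  H_2 = 0.

K has 5 vertices, 10 edges, 5 triangles.
rank ∂_0 = 0, rank ∂_1 = 4 ⇒ b_0 = 5 − 0 − 4 = 1; all invariant factors of ∂_1 are 1 so no torsion. So H_0 ≅ Z.
rank ∂_1 = 4, rank ∂_2 = 5 ⇒ b_1 = 10 − 4 − 5 = 1; all invariant factors of ∂_2 are 1 so no torsion. So H_1 ≅ Z.
rank ∂_2 = 5, rank ∂_3 = 0 ⇒ b_2 = 5 − 5 − 0 = 0. So H_2 ≅ 0.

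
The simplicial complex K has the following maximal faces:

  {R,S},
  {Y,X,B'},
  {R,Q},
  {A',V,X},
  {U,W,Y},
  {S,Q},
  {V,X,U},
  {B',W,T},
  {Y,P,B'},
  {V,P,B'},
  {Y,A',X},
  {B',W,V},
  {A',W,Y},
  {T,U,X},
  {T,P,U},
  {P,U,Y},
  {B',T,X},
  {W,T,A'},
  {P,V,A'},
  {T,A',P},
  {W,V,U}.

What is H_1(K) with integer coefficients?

Fix the vertex order P < Q < R < S < T < U < V < W < X < Y < A' < B' and write every simplex with vertices in increasing order. Then dim K = 2 and the simplices of K are:

  0-simplices (12): [P], [Q], [R], [S], [T], [U], [V], [W], [X], [Y], [A'], [B']
  1-simplices (30): (30 of them)
  2-simplices (18): (18 of them)

so the chain groups are C_0 ≅ Z^12, C_1 ≅ Z^30, C_2 ≅ Z^18.

∂_1: C_1 → C_0 sends each edge [p,q] (with p < q) to q − p. For instance
  ∂[V,B'] = [B'] − [V].
This gives a 12×30 integer matrix of rank 10; reducing to Smith normal form yields diagonal entries (1,1,1,1,1,1,1,1,1,1).

The boundary map ∂_2: C_2 → C_1 maps a triangle to the signed sum of its edges. For instance
  ∂[P,T,U] = [T,U] − [P,U] + [P,T],
  ∂[W,Y,A'] = [Y,A'] − [W,A'] + [W,Y].
The 30×18 boundary matrix has rank 17 and Smith normal form diag(1,1,1,1,1,1,1,1,1,1,1,1,1,1,1,1,1).

Reading off H_k = ker ∂_k / im ∂_{k+1}:

  H_1: rank ker ∂_1 − rank ∂_2 = (30 − 10) − 17 = 3, and the invariant factors of ∂_2 are all 1, so H_1 = Z^3.

(K is a triangulation of the disjoint union of the torus T^2 and the circle S^1.)

H_1 = Z^3.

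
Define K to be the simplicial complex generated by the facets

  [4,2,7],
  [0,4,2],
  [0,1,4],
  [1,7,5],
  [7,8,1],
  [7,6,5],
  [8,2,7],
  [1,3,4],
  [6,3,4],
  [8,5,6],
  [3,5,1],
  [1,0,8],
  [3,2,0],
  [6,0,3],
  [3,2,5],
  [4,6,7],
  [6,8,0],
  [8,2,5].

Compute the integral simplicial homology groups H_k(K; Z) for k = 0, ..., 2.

We work with the vertex ordering 0 < 1 < 2 < 3 < 4 < 5 < 6 < 7 < 8. The simplices of K, each written with vertices in increasing order, are:

  0-simplices (9): [0], [1], [2], [3], [4], [5], [6], [7], [8]
  1-simplices (27): (27 of them)
  2-simplices (18): [0,1,4], [0,1,8], [0,2,3], [0,2,4], [0,3,6], [0,6,8], [1,3,4], [1,3,5], [1,5,7], [1,7,8], [2,3,5], [2,4,7], [2,5,8], [2,7,8], [3,4,6], [4,6,7], [5,6,7], [5,6,8]

Hence C_0 ≅ Z^9, C_1 ≅ Z^27, C_2 ≅ Z^18.

Boundary ∂_1: C_1 → C_0 sends each edge [p,q] (with p < q) to q − p. For instance
  ∂[2,5] = [5] − [2].
The 9×27 boundary matrix has rank 8 and Smith normal form diag(1,1,1,1,1,1,1,1).

The boundary map ∂_2: C_2 → C_1 sends each 2-simplex [p,q,r] to [q,r] − [p,r] + [p,q]. For instance
  ∂[0,1,4] = [1,4] − [0,4] + [0,1],
  ∂[2,5,8] = [5,8] − [2,8] + [2,5].
This gives a 27×18 integer matrix of rank 18; reducing to Smith normal form yields diagonal entries (1,1,1,1,1,1,1,1,1,1,1,1,1,1,1,1,1,2).

Now H_k = ker ∂_k / im ∂_{k+1}, so:

  H_0: rank C_0 − rank ∂_1 = 9 − 8 = 1, and the invariant factors of ∂_1 are all 1, so H_0 ≅ Z.
  H_1: rank ker ∂_1 − rank ∂_2 = (27 − 8) − 18 = 1, and ∂_2 has invariant factor 2 > 1, so H_1 ≅ Z ⊕ Z_2.
  H_2: rank ker ∂_2 − rank ∂_3 = (18 − 18) − 0 = 0, and there is no ∂_3, so H_2 ≅ 0.

As a check, the Euler characteristic is 9 − 27 + 18 = 0, which agrees with 1 − 1 + 0 = 0.

H_0 ≅ Z,  H_1 ≅ Z ⊕ Z_2,  H_2 = 0.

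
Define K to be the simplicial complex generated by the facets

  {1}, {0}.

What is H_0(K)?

Order the vertices as 0 < 1. Listing each simplex with vertices in this order, K has dimension 0 with simplices:

  0-simplices (2): [0], [1]

Hence C_0 ≅ Z^2.

Computing H_k = (kernel of ∂_k) / (image of ∂_{k+1}):

  H_0: rank C_0 − rank ∂_1 = 2 − 0 = 2, and there is no ∂_1, so H_0 = Z^2.

H_0 = Z^2.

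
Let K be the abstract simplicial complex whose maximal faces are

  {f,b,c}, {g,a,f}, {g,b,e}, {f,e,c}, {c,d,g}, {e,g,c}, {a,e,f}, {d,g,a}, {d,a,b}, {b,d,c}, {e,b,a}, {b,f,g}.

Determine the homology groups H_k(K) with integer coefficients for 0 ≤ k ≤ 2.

H_0 = Z,  H_1 = Z/2,  H_2 = 0.

Order the vertices as a < b < c < d < e < f < g. Listing each simplex with vertices in this order, K has dimension 2 with simplices:

  0-simplices (7): a, b, c, d, e, f, g
  1-simplices (18): ab, ad, ae, af, ag, bc, bd, be, bf, bg, cd, ce, cf, cg, dg, ef, eg, fg
  2-simplices (12): abd, abe, adg, aef, afg, bcd, bcf, beg, bfg, cdg, cef, ceg

so the chain groups are C_0 ≅ Z^7, C_1 ≅ Z^18, C_2 ≅ Z^12.

∂_1: C_1 → C_0 is given by ∂[p,q] = [q] − [p]. For instance
  ∂dg = g − d.
This gives a 7×18 integer matrix of rank 6; reducing to Smith normal form yields diagonal entries (1,1,1,1,1,1).

The boundary map ∂_2: C_2 → C_1 sends each 2-simplex [p,q,r] to [q,r] − [p,r] + [p,q]. For instance
  ∂bcf = cf − bf + bc,
  ∂cef = ef − cf + ce.
This gives a 18×12 integer matrix of rank 12; reducing to Smith normal form yields diagonal entries (1,1,1,1,1,1,1,1,1,1,1,2).

Reading off H_k = ker ∂_k / im ∂_{k+1}:

  H_0: rank C_0 − rank ∂_1 = 7 − 6 = 1, and the invariant factors of ∂_1 are all 1, so H_0 = Z.
  H_1: rank ker ∂_1 − rank ∂_2 = (18 − 6) − 12 = 0, and ∂_2 has invariant factor 2 > 1, so H_1 = Z/2.
  H_2: rank ker ∂_2 − rank ∂_3 = (12 − 12) − 0 = 0, and there is no ∂_3, so H_2 = 0.

(K is a triangulation of the real projective plane RP^2.)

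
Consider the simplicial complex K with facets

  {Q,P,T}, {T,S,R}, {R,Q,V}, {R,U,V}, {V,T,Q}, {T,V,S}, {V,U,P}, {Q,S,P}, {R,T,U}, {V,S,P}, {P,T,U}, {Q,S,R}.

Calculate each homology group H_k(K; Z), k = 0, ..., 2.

Order the vertices as P < Q < R < S < T < U < V. Listing each simplex with vertices in this order, K has dimension 2 with simplices:

  0-simplices (7): P, Q, R, S, T, U, V
  1-simplices (18): PQ, PS, PT, PU, PV, QR, QS, QT, QV, RS, RT, RU, RV, ST, SV, TU, TV, UV
  2-simplices (12): PQS, PQT, PSV, PTU, PUV, QRS, QRV, QTV, RST, RTU, RUV, STV

giving chain groups C_0 ≅ Z^7, C_1 ≅ Z^18, C_2 ≅ Z^12.

∂_1: C_1 → C_0 is given by ∂[p,q] = [q] − [p]. For instance
  ∂QR = R − Q.
As a 7×18 matrix over Z this has rank 6, with invariant factors (1,1,1,1,1,1).

The boundary map ∂_2: C_2 → C_1 maps a triangle to the signed sum of its edges. For instance
  ∂PQS = QS − PS + PQ,
  ∂PUV = UV − PV + PU.
The resulting 18×12 matrix has rank 12, and its Smith normal form has invariant factors (1,1,1,1,1,1,1,1,1,1,1,2).

Reading off H_k = ker ∂_k / im ∂_{k+1}:

  H_0: rank C_0 − rank ∂_1 = 7 − 6 = 1, and the invariant factors of ∂_1 are all 1, so H_0 = Z.
  H_1: rank ker ∂_1 − rank ∂_2 = (18 − 6) − 12 = 0, and ∂_2 has invariant factor 2 > 1, so H_1 = Z_2.
  H_2: rank ker ∂_2 − rank ∂_3 = (12 − 12) − 0 = 0, and there is no ∂_3, so H_2 = 0.

H_0 = Z,  H_1 = Z_2,  H_2 = 0.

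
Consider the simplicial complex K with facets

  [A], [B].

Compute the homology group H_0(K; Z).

Fix the vertex order A < B and write every simplex with vertices in increasing order. Then dim K = 0 and the simplices of K are:

  0-simplices (2): A, B

so the chain groups are C_0 ≅ Z^2.

Now H_k = ker ∂_k / im ∂_{k+1}, so:

  H_0: rank C_0 − rank ∂_1 = 2 − 0 = 2, and there is no ∂_1, so H_0 ≅ Z^2.

H_0 ≅ Z^2.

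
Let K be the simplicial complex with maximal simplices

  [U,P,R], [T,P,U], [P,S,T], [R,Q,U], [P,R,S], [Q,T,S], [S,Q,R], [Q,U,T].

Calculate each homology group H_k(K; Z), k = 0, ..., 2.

We work with the vertex ordering P < Q < R < S < T < U. The simplices of K, each written with vertices in increasing order, are:

  0-simplices (6): P, Q, R, S, T, U
  1-simplices (12): PR, PS, PT, PU, QR, QS, QT, QU, RS, RU, ST, TU
  2-simplices (8): PRS, PRU, PST, PTU, QRS, QRU, QST, QTU

so the chain groups are C_0 ≅ Z^6, C_1 ≅ Z^12, C_2 ≅ Z^8.

The boundary map ∂_1: C_1 → C_0 sends each edge [p,q] (with p < q) to q − p. For instance
  ∂QT = T − Q.
As a 6×12 matrix over Z this has rank 5, with invariant factors (1,1,1,1,1).

∂_2: C_2 → C_1 maps a triangle to the signed sum of its edges. For instance
  ∂PTU = TU − PU + PT,
  ∂QTU = TU − QU + QT.
As a 12×8 matrix over Z this has rank 7, with invariant factors (1,1,1,1,1,1,1).

Computing H_k = (kernel of ∂_k) / (image of ∂_{k+1}):

  H_0: rank C_0 − rank ∂_1 = 6 − 5 = 1, and the invariant factors of ∂_1 are all 1, so H_0 = Z.
  H_1: rank ker ∂_1 − rank ∂_2 = (12 − 5) − 7 = 0, and the invariant factors of ∂_2 are all 1, so H_1 = 0.
  H_2: rank ker ∂_2 − rank ∂_3 = (8 − 7) − 0 = 1, and there is no ∂_3, so H_2 = Z.

As a check, the Euler characteristic is 6 − 12 + 8 = 2, which agrees with 1 − 0 + 1 = 2.

H_0 ≅ Z,  H_1 = 0,  H_2 ≅ Z.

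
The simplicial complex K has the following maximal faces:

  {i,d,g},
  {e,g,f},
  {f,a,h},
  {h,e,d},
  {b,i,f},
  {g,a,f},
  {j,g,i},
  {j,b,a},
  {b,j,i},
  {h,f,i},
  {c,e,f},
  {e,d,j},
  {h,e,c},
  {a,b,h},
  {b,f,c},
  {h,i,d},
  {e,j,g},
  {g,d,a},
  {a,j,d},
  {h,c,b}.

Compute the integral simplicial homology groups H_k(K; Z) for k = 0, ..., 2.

H_0 = Z,  H_1 = Z × Z/2,  H_2 = 0.

We work with the vertex ordering a < b < c < d < e < f < g < h < i < j. The simplices of K, each written with vertices in increasing order, are:

  0-simplices (10): a, b, c, d, e, f, g, h, i, j
  1-simplices (30): ab, ad, af, ag, ah, aj, bc, bf, bh, bi, bj, ce, cf, ch, de, dg, dh, di, dj, ef, eg, eh, ej, fg, fh, fi, gi, gj, hi, ij
  2-simplices (20): abh, abj, adg, adj, afg, afh, bcf, bch, bfi, bij, cef, ceh, deh, dej, dgi, dhi, efg, egj, fhi, gij

giving chain groups C_0 ≅ Z^10, C_1 ≅ Z^30, C_2 ≅ Z^20.

Boundary ∂_1: C_1 → C_0 is given by ∂[p,q] = [q] − [p].
The resulting 10×30 matrix has rank 9, and its Smith normal form has invariant factors (1,1,1,1,1,1,1,1,1).

The boundary map ∂_2: C_2 → C_1 acts by ∂[p,q,r] = [q,r] − [p,r] + [p,q]. For instance
  ∂abh = bh − ah + ab,
  ∂bcf = cf − bf + bc.
The resulting 30×20 matrix has rank 20, and its Smith normal form has invariant factors (1,1,1,1,1,1,1,1,1,1,1,1,1,1,1,1,1,1,1,2).

From H_k ≅ ker(∂_k) / im(∂_{k+1}) we obtain:

  H_0: rank C_0 − rank ∂_1 = 10 − 9 = 1, and the invariant factors of ∂_1 are all 1, so H_0 ≅ Z.
  H_1: rank ker ∂_1 − rank ∂_2 = (30 − 9) − 20 = 1, and ∂_2 has invariant factor 2 > 1, so H_1 ≅ Z × Z/2.
  H_2: rank ker ∂_2 − rank ∂_3 = (20 − 20) − 0 = 0, and there is no ∂_3, so H_2 ≅ 0.

(K is a triangulation of the Klein bottle.)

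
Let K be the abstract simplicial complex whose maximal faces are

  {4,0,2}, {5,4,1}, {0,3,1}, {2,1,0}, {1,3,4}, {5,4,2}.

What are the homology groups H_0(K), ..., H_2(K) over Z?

H_0 ≅ Z,  H_1 ≅ Z,  H_2 = 0.

We work with the vertex ordering 0 < 1 < 2 < 3 < 4 < 5. The simplices of K, each written with vertices in increasing order, are:

  0-simplices (6): [0], [1], [2], [3], [4], [5]
  1-simplices (12): [0,1], [0,2], [0,3], [0,4], [1,2], [1,3], [1,4], [1,5], [2,4], [2,5], [3,4], [4,5]
  2-simplices (6): [0,1,2], [0,1,3], [0,2,4], [1,3,4], [1,4,5], [2,4,5]

so the chain groups are C_0 ≅ Z^6, C_1 ≅ Z^12, C_2 ≅ Z^6.

Boundary ∂_1: C_1 → C_0 is given by ∂[p,q] = [q] − [p]. For instance
  ∂[1,5] = [5] − [1].
This gives a 6×12 integer matrix of rank 5; reducing to Smith normal form yields diagonal entries (1,1,1,1,1).

∂_2: C_2 → C_1 maps a triangle to the signed sum of its edges. For instance
  ∂[0,2,4] = [2,4] − [0,4] + [0,2],
  ∂[0,1,3] = [1,3] − [0,3] + [0,1].
The resulting 12×6 matrix has rank 6, and its Smith normal form has invariant factors (1,1,1,1,1,1).

Reading off H_k = ker ∂_k / im ∂_{k+1}:

  H_0: rank C_0 − rank ∂_1 = 6 − 5 = 1, and the invariant factors of ∂_1 are all 1, so H_0 = Z.
  H_1: rank ker ∂_1 − rank ∂_2 = (12 − 5) − 6 = 1, and the invariant factors of ∂_2 are all 1, so H_1 = Z.
  H_2: rank ker ∂_2 − rank ∂_3 = (6 − 6) − 0 = 0, and there is no ∂_3, so H_2 = 0.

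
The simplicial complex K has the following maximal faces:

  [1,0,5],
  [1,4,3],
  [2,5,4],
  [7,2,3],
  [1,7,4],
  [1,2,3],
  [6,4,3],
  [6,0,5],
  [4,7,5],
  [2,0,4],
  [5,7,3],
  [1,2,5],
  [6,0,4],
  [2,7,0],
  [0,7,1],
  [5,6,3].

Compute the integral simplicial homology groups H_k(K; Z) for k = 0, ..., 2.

H_0 = Z,  H_1 = Z^2,  H_2 = Z.

Order the vertices as 0 < 1 < 2 < 3 < 4 < 5 < 6 < 7. Listing each simplex with vertices in this order, K has dimension 2 with simplices:

  0-simplices (8): [0], [1], [2], [3], [4], [5], [6], [7]
  1-simplices (24): (24 of them)
  2-simplices (16): [0,1,5], [0,1,7], [0,2,4], [0,2,7], [0,4,6], [0,5,6], [1,2,3], [1,2,5], [1,3,4], [1,4,7], [2,3,7], [2,4,5], [3,4,6], [3,5,6], [3,5,7], [4,5,7]

Hence C_0 ≅ Z^8, C_1 ≅ Z^24, C_2 ≅ Z^16.

The boundary map ∂_1: C_1 → C_0 sends each edge [p,q] (with p < q) to q − p. For instance
  ∂[4,5] = [5] − [4].
This gives a 8×24 integer matrix of rank 7; reducing to Smith normal form yields diagonal entries (1,1,1,1,1,1,1).

The boundary map ∂_2: C_2 → C_1 acts by ∂[p,q,r] = [q,r] − [p,r] + [p,q]. For instance
  ∂[3,5,7] = [5,7] − [3,7] + [3,5],
  ∂[3,4,6] = [4,6] − [3,6] + [3,4].
As a 24×16 matrix over Z this has rank 15, with invariant factors (1,1,1,1,1,1,1,1,1,1,1,1,1,1,1).

Reading off H_k = ker ∂_k / im ∂_{k+1}:

  H_0: rank C_0 − rank ∂_1 = 8 − 7 = 1, and the invariant factors of ∂_1 are all 1, so H_0 = Z.
  H_1: rank ker ∂_1 − rank ∂_2 = (24 − 7) − 15 = 2, and the invariant factors of ∂_2 are all 1, so H_1 = Z^2.
  H_2: rank ker ∂_2 − rank ∂_3 = (16 − 15) − 0 = 1, and there is no ∂_3, so H_2 = Z.

As a check, the Euler characteristic is 8 − 24 + 16 = 0, which agrees with 1 − 2 + 1 = 0.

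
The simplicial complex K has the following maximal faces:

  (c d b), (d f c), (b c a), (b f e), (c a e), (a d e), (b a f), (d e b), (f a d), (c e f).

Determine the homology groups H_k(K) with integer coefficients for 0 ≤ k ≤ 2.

H_0 ≅ Z,  H_1 ≅ Z/2,  H_2 = 0.

Fix the vertex order a < b < c < d < e < f and write every simplex with vertices in increasing order. Then dim K = 2 and the simplices of K are:

  0-simplices (6): a, b, c, d, e, f
  1-simplices (15): ab, ac, ad, ae, af, bc, bd, be, bf, cd, ce, cf, de, df, ef
  2-simplices (10): abc, abf, ace, ade, adf, bcd, bde, bef, cdf, cef

so the chain groups are C_0 ≅ Z^6, C_1 ≅ Z^15, C_2 ≅ Z^10.

Boundary ∂_1: C_1 → C_0 is given by ∂[p,q] = [q] − [p]. For instance
  ∂de = e − d.
As a 6×15 matrix over Z this has rank 5, with invariant factors (1,1,1,1,1).

∂_2: C_2 → C_1 acts by ∂[p,q,r] = [q,r] − [p,r] + [p,q]. For instance
  ∂cdf = df − cf + cd,
  ∂abf = bf − af + ab.
The resulting 15×10 matrix has rank 10, and its Smith normal form has invariant factors (1,1,1,1,1,1,1,1,1,2).

Now H_k = ker ∂_k / im ∂_{k+1}, so:

  H_0: rank C_0 − rank ∂_1 = 6 − 5 = 1, and the invariant factors of ∂_1 are all 1, so H_0 = Z.
  H_1: rank ker ∂_1 − rank ∂_2 = (15 − 5) − 10 = 0, and ∂_2 has invariant factor 2 > 1, so H_1 = Z/2.
  H_2: rank ker ∂_2 − rank ∂_3 = (10 − 10) − 0 = 0, and there is no ∂_3, so H_2 = 0.

As a check, the Euler characteristic is 6 − 15 + 10 = 1, which agrees with 1 − 0 + 0 = 1.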